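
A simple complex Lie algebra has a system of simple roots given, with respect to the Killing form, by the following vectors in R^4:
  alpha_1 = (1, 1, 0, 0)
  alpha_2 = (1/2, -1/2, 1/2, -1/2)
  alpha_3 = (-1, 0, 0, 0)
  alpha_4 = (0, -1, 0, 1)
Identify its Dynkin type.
Compute the Cartan integers a_ij = 2(alpha_i, alpha_j)/(alpha_j, alpha_j); the resulting 4x4 Cartan matrix is
[[2, 0, -2, -1], [0, 2, -1, 0], [-1, -1, 2, 0], [-1, 0, 0, 2]].
The roots have two lengths (squared-length ratio 2:1); the short ones are alpha_{2,3}. The associated Dynkin diagram is a chain of 4 nodes with a double edge between the middle two (F_4), so the type is F_4.

type F_4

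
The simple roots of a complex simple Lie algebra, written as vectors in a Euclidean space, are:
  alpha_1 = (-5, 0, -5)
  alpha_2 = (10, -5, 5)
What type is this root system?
G_2

Compute the Cartan integers a_ij = 2(alpha_i, alpha_j)/(alpha_j, alpha_j); the resulting 2x2 Cartan matrix is
[[2, -1], [-3, 2]].
The roots have two lengths (squared-length ratio 3:1); the short ones are alpha_{1}. The associated Dynkin diagram is two nodes joined by a triple edge (G_2), so the type is G_2.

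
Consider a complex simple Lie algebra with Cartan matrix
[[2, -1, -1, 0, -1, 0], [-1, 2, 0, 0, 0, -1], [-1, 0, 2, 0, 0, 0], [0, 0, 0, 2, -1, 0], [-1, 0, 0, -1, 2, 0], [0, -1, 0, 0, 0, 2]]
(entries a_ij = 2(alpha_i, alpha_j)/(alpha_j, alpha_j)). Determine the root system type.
E6

The matrix has rank 6 with 2's on the diagonal. Reading the off-diagonal entries as Dynkin edges (a single edge where a_ij = a_ji = -1; a double or triple edge where a_ij * a_ji = 2 or 3), the diagram is a chain of 5 nodes with one extra node attached to the third node from one end (E_6). One simple-root ordering that puts it in standard form is (alpha_6, alpha_3, alpha_2, alpha_1, alpha_5, alpha_4). So the algebra is type E_6.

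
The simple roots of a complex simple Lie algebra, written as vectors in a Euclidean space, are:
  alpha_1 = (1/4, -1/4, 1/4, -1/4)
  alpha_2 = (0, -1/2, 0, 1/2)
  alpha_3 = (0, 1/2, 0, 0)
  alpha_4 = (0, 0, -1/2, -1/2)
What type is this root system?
F_4

Compute the Cartan integers a_ij = 2(alpha_i, alpha_j)/(alpha_j, alpha_j); the resulting 4x4 Cartan matrix is
[[2, 0, -1, 0], [0, 2, -2, -1], [-1, -1, 2, 0], [0, -1, 0, 2]].
The roots have two lengths (squared-length ratio 2:1); the short ones are alpha_{1,3}. The associated Dynkin diagram is a chain of 4 nodes with a double edge between the middle two (F_4), so the type is F_4.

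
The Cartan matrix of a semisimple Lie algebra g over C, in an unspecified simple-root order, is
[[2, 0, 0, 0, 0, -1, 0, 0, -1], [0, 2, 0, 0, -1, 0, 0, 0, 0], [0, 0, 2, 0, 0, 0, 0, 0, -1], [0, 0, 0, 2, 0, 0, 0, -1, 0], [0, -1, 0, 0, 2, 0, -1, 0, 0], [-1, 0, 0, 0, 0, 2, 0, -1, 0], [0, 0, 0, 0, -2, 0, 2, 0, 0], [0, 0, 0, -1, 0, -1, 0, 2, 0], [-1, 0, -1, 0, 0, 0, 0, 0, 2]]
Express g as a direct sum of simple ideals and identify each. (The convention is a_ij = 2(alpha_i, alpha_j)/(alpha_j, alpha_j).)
type A_6 ⊕ type C_3

The diagram associated to this matrix has two connected components: the simple roots {alpha_1, alpha_3, alpha_4, alpha_6, alpha_8, alpha_9} form a chain of 6 nodes with single edges (A_6), and {alpha_2, alpha_5, alpha_7} form a chain of 3 nodes with a double edge at one end; the terminal node there is the unique long simple root (C_3). A semisimple Lie algebra decomposes uniquely as the direct sum of simple ideals, one per connected component of its Dynkin diagram, so g ≅ A_6 ⊕ C_3 (dimension 48 + 21 = 69).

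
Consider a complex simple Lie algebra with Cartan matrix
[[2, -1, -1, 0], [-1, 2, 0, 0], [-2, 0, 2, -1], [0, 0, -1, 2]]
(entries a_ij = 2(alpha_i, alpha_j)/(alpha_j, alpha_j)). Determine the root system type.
The matrix has rank 4 with 2's on the diagonal. Reading the off-diagonal entries as Dynkin edges (a single edge where a_ij = a_ji = -1; a double or triple edge where a_ij * a_ji = 2 or 3), the diagram is a chain of 4 nodes with a double edge between the middle two (F_4). One simple-root ordering that puts it in standard form is (alpha_4, alpha_3, alpha_1, alpha_2). So the algebra is type F_4.

F4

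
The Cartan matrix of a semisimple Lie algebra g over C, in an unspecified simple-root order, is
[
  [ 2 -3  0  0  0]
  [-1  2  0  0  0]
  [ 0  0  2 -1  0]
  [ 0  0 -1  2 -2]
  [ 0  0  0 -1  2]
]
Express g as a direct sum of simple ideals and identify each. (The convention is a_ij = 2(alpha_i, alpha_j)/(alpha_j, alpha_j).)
The diagram associated to this matrix has two connected components: the simple roots {alpha_3, alpha_4, alpha_5} form a chain of 3 nodes with a double edge at one end; the terminal node there is the unique short simple root (B_3), and {alpha_1, alpha_2} form two nodes joined by a triple edge (G_2). A semisimple Lie algebra decomposes uniquely as the direct sum of simple ideals, one per connected component of its Dynkin diagram, so g ≅ B_3 ⊕ G_2 (dimension 21 + 14 = 35).

type B_3 + type G_2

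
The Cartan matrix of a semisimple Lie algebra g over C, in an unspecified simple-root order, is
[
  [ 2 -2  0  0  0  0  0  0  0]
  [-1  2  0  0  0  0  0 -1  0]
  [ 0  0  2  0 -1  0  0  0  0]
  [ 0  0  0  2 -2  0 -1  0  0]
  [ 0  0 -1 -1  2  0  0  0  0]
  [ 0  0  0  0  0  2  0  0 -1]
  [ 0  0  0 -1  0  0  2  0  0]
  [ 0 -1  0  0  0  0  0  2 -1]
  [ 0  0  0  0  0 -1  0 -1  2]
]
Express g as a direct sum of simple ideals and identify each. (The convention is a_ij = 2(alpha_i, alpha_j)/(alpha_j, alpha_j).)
The diagram associated to this matrix has two connected components: the simple roots {alpha_1, alpha_2, alpha_6, alpha_8, alpha_9} form a chain of 5 nodes with a double edge at one end; the terminal node there is the unique long simple root (C_5), and {alpha_3, alpha_4, alpha_5, alpha_7} form a chain of 4 nodes with a double edge between the middle two (F_4). A semisimple Lie algebra decomposes uniquely as the direct sum of simple ideals, one per connected component of its Dynkin diagram, so g ≅ C_5 ⊕ F_4 (dimension 55 + 52 = 107).

type C_5 + type F_4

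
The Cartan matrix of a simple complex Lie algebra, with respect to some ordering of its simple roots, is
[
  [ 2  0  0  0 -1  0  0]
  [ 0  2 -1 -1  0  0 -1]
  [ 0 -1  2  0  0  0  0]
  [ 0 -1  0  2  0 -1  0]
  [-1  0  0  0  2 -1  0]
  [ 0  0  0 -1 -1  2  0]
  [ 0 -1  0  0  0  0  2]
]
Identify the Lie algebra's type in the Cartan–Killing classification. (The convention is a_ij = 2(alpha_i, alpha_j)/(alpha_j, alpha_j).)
type D_7

The matrix has rank 7 with 2's on the diagonal. Reading the off-diagonal entries as Dynkin edges (a single edge where a_ij = a_ji = -1; a double or triple edge where a_ij * a_ji = 2 or 3), the diagram is a chain of 5 nodes with a fork of two nodes at one end (D_7). One simple-root ordering that puts it in standard form is (alpha_1, alpha_5, alpha_6, alpha_4, alpha_2, alpha_3, alpha_7). So the algebra is type D_7, i.e. so(14).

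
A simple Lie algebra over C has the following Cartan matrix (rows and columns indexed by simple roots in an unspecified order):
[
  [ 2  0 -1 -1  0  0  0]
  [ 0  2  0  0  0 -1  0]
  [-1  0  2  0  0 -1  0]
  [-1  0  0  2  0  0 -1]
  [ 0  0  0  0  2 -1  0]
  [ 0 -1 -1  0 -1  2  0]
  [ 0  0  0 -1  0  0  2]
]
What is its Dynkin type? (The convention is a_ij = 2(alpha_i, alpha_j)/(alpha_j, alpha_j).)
The matrix has rank 7 with 2's on the diagonal. Reading the off-diagonal entries as Dynkin edges (a single edge where a_ij = a_ji = -1; a double or triple edge where a_ij * a_ji = 2 or 3), the diagram is a chain of 5 nodes with a fork of two nodes at one end (D_7). One simple-root ordering that puts it in standard form is (alpha_7, alpha_4, alpha_1, alpha_3, alpha_6, alpha_2, alpha_5). So the algebra is type D_7, i.e. so(14).

type D_7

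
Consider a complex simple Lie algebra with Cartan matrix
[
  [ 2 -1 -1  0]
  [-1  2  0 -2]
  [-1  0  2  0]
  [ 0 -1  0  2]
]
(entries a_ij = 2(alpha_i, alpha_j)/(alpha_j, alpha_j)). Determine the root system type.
B4

The matrix has rank 4 with 2's on the diagonal. Reading the off-diagonal entries as Dynkin edges (a single edge where a_ij = a_ji = -1; a double or triple edge where a_ij * a_ji = 2 or 3), the diagram is a chain of 4 nodes with a double edge at one end; the terminal node there is the unique short simple root (B_4). One simple-root ordering that puts it in standard form is (alpha_3, alpha_1, alpha_2, alpha_4). So the algebra is type B_4, i.e. so(9).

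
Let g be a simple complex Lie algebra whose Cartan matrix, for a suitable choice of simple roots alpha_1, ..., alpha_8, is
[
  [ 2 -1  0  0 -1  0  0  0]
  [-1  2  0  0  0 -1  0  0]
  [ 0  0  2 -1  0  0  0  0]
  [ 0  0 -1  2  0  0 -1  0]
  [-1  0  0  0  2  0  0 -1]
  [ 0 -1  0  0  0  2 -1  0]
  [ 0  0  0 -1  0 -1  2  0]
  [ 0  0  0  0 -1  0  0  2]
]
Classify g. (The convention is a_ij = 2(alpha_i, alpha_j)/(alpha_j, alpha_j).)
A_8

The matrix has rank 8 with 2's on the diagonal. Reading the off-diagonal entries as Dynkin edges (a single edge where a_ij = a_ji = -1; a double or triple edge where a_ij * a_ji = 2 or 3), the diagram is a chain of 8 nodes with single edges (A_8). One simple-root ordering that puts it in standard form is (alpha_3, alpha_4, alpha_7, alpha_6, alpha_2, alpha_1, alpha_5, alpha_8). So the algebra is type A_8, i.e. sl(9).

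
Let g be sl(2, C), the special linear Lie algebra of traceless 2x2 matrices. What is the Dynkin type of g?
This is sl(2), which has dimension 2^2 - 1 = 3 and rank 2 - 1 = 1 (a Cartan subalgebra is the diagonal traceless matrices). In the classification of classical Lie algebras, the special linear algebra sl(n+1) has type A_n; here n = 1, so the Dynkin diagram is a chain of 1 nodes with single edges (A_1). Hence the type is A_1.

A1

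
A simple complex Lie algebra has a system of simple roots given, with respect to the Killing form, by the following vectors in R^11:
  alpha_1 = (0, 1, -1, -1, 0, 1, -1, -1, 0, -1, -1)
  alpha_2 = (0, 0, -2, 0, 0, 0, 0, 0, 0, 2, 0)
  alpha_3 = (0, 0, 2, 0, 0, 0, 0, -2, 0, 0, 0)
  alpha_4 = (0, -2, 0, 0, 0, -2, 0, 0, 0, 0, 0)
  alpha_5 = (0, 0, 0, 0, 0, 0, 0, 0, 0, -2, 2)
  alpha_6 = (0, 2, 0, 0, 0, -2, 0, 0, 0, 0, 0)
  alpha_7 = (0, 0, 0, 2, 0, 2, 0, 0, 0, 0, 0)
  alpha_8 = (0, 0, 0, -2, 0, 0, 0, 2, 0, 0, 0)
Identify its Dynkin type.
type E_8

Compute the Cartan integers a_ij = 2(alpha_i, alpha_j)/(alpha_j, alpha_j); the resulting 8x8 Cartan matrix is
[[2, 0, 0, -1, 0, 0, 0, 0], [0, 2, -1, 0, -1, 0, 0, 0], [0, -1, 2, 0, 0, 0, 0, -1], [-1, 0, 0, 2, 0, 0, -1, 0], [0, -1, 0, 0, 2, 0, 0, 0], [0, 0, 0, 0, 0, 2, -1, 0], [0, 0, 0, -1, 0, -1, 2, -1], [0, 0, -1, 0, 0, 0, -1, 2]].
All simple roots have the same length, so the diagram is simply laced. The associated Dynkin diagram is a chain of 7 nodes with one extra node attached to the third node from one end (E_8), so the type is E_8.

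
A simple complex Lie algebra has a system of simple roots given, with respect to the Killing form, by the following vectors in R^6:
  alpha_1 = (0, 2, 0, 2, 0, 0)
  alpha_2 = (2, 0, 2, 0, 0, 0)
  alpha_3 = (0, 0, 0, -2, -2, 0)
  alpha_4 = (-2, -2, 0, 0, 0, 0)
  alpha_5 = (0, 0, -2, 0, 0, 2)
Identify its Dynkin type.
A_5

Compute the Cartan integers a_ij = 2(alpha_i, alpha_j)/(alpha_j, alpha_j); the resulting 5x5 Cartan matrix is
[[2, 0, -1, -1, 0], [0, 2, 0, -1, -1], [-1, 0, 2, 0, 0], [-1, -1, 0, 2, 0], [0, -1, 0, 0, 2]].
All simple roots have the same length, so the diagram is simply laced. The associated Dynkin diagram is a chain of 5 nodes with single edges (A_5), so the type is A_5 (the algebra sl(6)).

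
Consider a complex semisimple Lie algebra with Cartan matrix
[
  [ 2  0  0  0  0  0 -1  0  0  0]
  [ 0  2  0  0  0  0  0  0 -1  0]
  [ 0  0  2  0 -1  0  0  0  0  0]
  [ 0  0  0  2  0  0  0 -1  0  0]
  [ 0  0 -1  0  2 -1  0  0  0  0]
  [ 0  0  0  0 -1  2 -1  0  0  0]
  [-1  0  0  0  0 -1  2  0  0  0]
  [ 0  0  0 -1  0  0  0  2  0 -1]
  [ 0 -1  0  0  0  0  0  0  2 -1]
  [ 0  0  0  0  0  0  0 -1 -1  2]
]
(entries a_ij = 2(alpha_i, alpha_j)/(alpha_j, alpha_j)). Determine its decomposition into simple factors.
The diagram associated to this matrix has two connected components: the simple roots {alpha_1, alpha_3, alpha_5, alpha_6, alpha_7} form a chain of 5 nodes with single edges (A_5), and {alpha_2, alpha_4, alpha_8, alpha_9, alpha_10} form a chain of 5 nodes with single edges (A_5). A semisimple Lie algebra decomposes uniquely as the direct sum of simple ideals, one per connected component of its Dynkin diagram, so g ≅ A_5 ⊕ A_5 (dimension 35 + 35 = 70).

A_5 (sl(6)) + A_5 (sl(6))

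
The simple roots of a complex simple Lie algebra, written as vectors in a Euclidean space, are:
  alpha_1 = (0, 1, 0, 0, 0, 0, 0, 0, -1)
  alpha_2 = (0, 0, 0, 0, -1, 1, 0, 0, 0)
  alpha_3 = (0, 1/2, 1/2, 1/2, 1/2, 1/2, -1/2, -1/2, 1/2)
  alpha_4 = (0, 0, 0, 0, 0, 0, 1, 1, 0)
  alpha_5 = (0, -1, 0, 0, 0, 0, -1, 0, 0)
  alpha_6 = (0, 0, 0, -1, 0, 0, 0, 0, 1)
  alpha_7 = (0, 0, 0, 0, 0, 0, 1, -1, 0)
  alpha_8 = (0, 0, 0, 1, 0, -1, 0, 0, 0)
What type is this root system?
Compute the Cartan integers a_ij = 2(alpha_i, alpha_j)/(alpha_j, alpha_j); the resulting 8x8 Cartan matrix is
[[2, 0, 0, 0, -1, -1, 0, 0], [0, 2, 0, 0, 0, 0, 0, -1], [0, 0, 2, -1, 0, 0, 0, 0], [0, 0, -1, 2, -1, 0, 0, 0], [-1, 0, 0, -1, 2, 0, -1, 0], [-1, 0, 0, 0, 0, 2, 0, -1], [0, 0, 0, 0, -1, 0, 2, 0], [0, -1, 0, 0, 0, -1, 0, 2]].
All simple roots have the same length, so the diagram is simply laced. The associated Dynkin diagram is a chain of 7 nodes with one extra node attached to the third node from one end (E_8), so the type is E_8.

E_8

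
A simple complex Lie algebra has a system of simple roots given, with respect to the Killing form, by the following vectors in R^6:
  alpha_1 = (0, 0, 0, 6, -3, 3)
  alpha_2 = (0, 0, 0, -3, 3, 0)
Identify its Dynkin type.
G_2

Compute the Cartan integers a_ij = 2(alpha_i, alpha_j)/(alpha_j, alpha_j); the resulting 2x2 Cartan matrix is
[[2, -3], [-1, 2]].
The roots have two lengths (squared-length ratio 3:1); the short ones are alpha_{2}. The associated Dynkin diagram is two nodes joined by a triple edge (G_2), so the type is G_2.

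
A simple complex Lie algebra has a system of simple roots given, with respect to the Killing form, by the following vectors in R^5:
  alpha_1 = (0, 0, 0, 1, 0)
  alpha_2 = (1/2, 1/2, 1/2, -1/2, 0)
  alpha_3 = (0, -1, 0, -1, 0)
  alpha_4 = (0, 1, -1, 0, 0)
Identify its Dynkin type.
F_4

Compute the Cartan integers a_ij = 2(alpha_i, alpha_j)/(alpha_j, alpha_j); the resulting 4x4 Cartan matrix is
[[2, -1, -1, 0], [-1, 2, 0, 0], [-2, 0, 2, -1], [0, 0, -1, 2]].
The roots have two lengths (squared-length ratio 2:1); the short ones are alpha_{1,2}. The associated Dynkin diagram is a chain of 4 nodes with a double edge between the middle two (F_4), so the type is F_4.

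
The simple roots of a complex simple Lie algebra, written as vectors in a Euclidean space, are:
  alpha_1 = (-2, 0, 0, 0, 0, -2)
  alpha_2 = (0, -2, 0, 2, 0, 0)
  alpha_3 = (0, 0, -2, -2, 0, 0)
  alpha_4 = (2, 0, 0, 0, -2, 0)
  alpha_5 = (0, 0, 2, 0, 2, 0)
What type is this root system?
A5

Compute the Cartan integers a_ij = 2(alpha_i, alpha_j)/(alpha_j, alpha_j); the resulting 5x5 Cartan matrix is
[[2, 0, 0, -1, 0], [0, 2, -1, 0, 0], [0, -1, 2, 0, -1], [-1, 0, 0, 2, -1], [0, 0, -1, -1, 2]].
All simple roots have the same length, so the diagram is simply laced. The associated Dynkin diagram is a chain of 5 nodes with single edges (A_5), so the type is A_5 (the algebra sl(6)).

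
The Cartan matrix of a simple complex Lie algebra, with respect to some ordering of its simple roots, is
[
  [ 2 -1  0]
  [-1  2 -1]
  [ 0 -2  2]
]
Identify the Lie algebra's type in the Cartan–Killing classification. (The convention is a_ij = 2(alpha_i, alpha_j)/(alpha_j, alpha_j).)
C_3

The matrix has rank 3 with 2's on the diagonal. Reading the off-diagonal entries as Dynkin edges (a single edge where a_ij = a_ji = -1; a double or triple edge where a_ij * a_ji = 2 or 3), the diagram is a chain of 3 nodes with a double edge at one end; the terminal node there is the unique long simple root (C_3). One simple-root ordering that puts it in standard form is (alpha_1, alpha_2, alpha_3). So the algebra is type C_3, i.e. sp(6).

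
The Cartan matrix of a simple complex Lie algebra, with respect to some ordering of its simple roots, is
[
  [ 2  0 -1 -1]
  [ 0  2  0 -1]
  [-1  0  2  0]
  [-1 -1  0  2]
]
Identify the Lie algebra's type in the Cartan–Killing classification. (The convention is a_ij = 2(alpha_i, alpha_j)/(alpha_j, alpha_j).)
A_4 (sl(5))

The matrix has rank 4 with 2's on the diagonal. Reading the off-diagonal entries as Dynkin edges (a single edge where a_ij = a_ji = -1; a double or triple edge where a_ij * a_ji = 2 or 3), the diagram is a chain of 4 nodes with single edges (A_4). One simple-root ordering that puts it in standard form is (alpha_3, alpha_1, alpha_4, alpha_2). So the algebra is type A_4, i.e. sl(5).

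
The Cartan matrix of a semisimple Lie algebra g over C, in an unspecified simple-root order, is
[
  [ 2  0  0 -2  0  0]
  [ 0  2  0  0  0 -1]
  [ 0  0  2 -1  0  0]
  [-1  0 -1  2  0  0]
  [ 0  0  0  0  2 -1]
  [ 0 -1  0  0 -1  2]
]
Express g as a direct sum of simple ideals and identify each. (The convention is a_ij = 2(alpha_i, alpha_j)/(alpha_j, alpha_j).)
The diagram associated to this matrix has two connected components: the simple roots {alpha_2, alpha_5, alpha_6} form a chain of 3 nodes with single edges (A_3), and {alpha_1, alpha_3, alpha_4} form a chain of 3 nodes with a double edge at one end; the terminal node there is the unique long simple root (C_3). A semisimple Lie algebra decomposes uniquely as the direct sum of simple ideals, one per connected component of its Dynkin diagram, so g ≅ A_3 ⊕ C_3 (dimension 15 + 21 = 36).

A_3 (sl(4)) + C_3 (sp(6))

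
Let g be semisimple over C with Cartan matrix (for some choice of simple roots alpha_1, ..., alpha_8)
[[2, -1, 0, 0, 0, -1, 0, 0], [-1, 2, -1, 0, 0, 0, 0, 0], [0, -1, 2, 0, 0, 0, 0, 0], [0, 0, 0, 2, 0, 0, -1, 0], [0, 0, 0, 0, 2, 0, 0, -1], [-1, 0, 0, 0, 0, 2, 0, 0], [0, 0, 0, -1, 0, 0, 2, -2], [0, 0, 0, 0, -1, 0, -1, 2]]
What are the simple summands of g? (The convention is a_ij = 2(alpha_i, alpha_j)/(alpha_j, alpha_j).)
The diagram associated to this matrix has two connected components: the simple roots {alpha_1, alpha_2, alpha_3, alpha_6} form a chain of 4 nodes with single edges (A_4), and {alpha_4, alpha_5, alpha_7, alpha_8} form a chain of 4 nodes with a double edge between the middle two (F_4). A semisimple Lie algebra decomposes uniquely as the direct sum of simple ideals, one per connected component of its Dynkin diagram, so g ≅ A_4 ⊕ F_4 (dimension 24 + 52 = 76).

A4 + F4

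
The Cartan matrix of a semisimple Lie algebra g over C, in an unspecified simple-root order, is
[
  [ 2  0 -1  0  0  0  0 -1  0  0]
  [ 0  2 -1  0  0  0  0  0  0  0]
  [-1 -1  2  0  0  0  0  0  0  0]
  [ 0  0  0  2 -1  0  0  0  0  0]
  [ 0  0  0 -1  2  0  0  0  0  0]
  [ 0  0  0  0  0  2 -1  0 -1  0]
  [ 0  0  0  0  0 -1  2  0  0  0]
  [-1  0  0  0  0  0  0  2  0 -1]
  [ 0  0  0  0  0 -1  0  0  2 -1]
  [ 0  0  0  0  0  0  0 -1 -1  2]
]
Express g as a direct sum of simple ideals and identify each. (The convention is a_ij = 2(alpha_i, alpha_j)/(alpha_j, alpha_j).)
The diagram associated to this matrix has two connected components: the simple roots {alpha_4, alpha_5} form a chain of 2 nodes with single edges (A_2), and {alpha_1, alpha_2, alpha_3, alpha_6, alpha_7, alpha_8, alpha_9, alpha_10} form a chain of 8 nodes with single edges (A_8). A semisimple Lie algebra decomposes uniquely as the direct sum of simple ideals, one per connected component of its Dynkin diagram, so g ≅ A_2 ⊕ A_8 (dimension 8 + 80 = 88).

type A_2 ⊕ type A_8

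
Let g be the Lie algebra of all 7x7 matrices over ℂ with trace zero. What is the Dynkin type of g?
A_6 (sl(7))

This is sl(7), which has dimension 7^2 - 1 = 48 and rank 7 - 1 = 6 (a Cartan subalgebra is the diagonal traceless matrices). In the classification of classical Lie algebras, the special linear algebra sl(n+1) has type A_n; here n = 6, so the Dynkin diagram is a chain of 6 nodes with single edges (A_6). Hence the type is A_6.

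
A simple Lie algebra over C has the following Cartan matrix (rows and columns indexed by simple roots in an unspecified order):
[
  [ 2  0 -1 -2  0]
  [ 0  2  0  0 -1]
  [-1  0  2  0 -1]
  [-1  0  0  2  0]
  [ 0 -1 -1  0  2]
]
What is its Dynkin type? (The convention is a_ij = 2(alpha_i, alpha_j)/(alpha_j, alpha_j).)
B_5 (so(11))

The matrix has rank 5 with 2's on the diagonal. Reading the off-diagonal entries as Dynkin edges (a single edge where a_ij = a_ji = -1; a double or triple edge where a_ij * a_ji = 2 or 3), the diagram is a chain of 5 nodes with a double edge at one end; the terminal node there is the unique short simple root (B_5). One simple-root ordering that puts it in standard form is (alpha_2, alpha_5, alpha_3, alpha_1, alpha_4). So the algebra is type B_5, i.e. so(11).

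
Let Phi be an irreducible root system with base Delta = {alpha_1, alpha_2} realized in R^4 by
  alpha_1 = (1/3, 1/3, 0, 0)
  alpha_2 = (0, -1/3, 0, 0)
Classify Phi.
Compute the Cartan integers a_ij = 2(alpha_i, alpha_j)/(alpha_j, alpha_j); the resulting 2x2 Cartan matrix is
[[2, -2], [-1, 2]].
The roots have two lengths (squared-length ratio 2:1); the short ones are alpha_{2}. The associated Dynkin diagram is a chain of 2 nodes with a double edge at one end; the terminal node there is the unique short simple root (B_2), so the type is B_2 (the algebra so(5)).

B_2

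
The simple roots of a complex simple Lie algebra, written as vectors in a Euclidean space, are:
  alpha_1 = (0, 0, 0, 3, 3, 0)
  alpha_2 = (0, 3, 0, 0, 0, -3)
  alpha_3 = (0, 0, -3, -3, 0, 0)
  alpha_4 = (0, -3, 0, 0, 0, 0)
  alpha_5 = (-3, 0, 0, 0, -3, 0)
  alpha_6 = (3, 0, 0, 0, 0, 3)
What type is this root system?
B_6 (so(13))

Compute the Cartan integers a_ij = 2(alpha_i, alpha_j)/(alpha_j, alpha_j); the resulting 6x6 Cartan matrix is
[[2, 0, -1, 0, -1, 0], [0, 2, 0, -2, 0, -1], [-1, 0, 2, 0, 0, 0], [0, -1, 0, 2, 0, 0], [-1, 0, 0, 0, 2, -1], [0, -1, 0, 0, -1, 2]].
The roots have two lengths (squared-length ratio 2:1); the short ones are alpha_{4}. The associated Dynkin diagram is a chain of 6 nodes with a double edge at one end; the terminal node there is the unique short simple root (B_6), so the type is B_6 (the algebra so(13)).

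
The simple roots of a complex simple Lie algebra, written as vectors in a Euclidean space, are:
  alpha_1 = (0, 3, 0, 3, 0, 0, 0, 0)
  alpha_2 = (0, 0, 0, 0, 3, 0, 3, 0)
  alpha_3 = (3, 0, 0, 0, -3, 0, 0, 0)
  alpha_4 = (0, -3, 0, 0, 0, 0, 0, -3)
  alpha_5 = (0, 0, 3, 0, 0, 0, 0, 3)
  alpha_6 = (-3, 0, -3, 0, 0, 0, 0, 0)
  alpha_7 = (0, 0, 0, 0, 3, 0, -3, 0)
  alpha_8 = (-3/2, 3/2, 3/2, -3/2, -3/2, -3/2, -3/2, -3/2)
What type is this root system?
type E_8

Compute the Cartan integers a_ij = 2(alpha_i, alpha_j)/(alpha_j, alpha_j); the resulting 8x8 Cartan matrix is
[[2, 0, 0, -1, 0, 0, 0, 0], [0, 2, -1, 0, 0, 0, 0, -1], [0, -1, 2, 0, 0, -1, -1, 0], [-1, 0, 0, 2, -1, 0, 0, 0], [0, 0, 0, -1, 2, -1, 0, 0], [0, 0, -1, 0, -1, 2, 0, 0], [0, 0, -1, 0, 0, 0, 2, 0], [0, -1, 0, 0, 0, 0, 0, 2]].
All simple roots have the same length, so the diagram is simply laced. The associated Dynkin diagram is a chain of 7 nodes with one extra node attached to the third node from one end (E_8), so the type is E_8.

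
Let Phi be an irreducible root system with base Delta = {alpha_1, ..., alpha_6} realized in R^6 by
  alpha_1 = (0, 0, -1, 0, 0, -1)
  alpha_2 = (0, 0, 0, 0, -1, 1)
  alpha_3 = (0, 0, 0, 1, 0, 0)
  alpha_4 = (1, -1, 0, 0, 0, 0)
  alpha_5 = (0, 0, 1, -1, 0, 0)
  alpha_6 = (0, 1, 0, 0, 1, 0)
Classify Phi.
B_6 (so(13))

Compute the Cartan integers a_ij = 2(alpha_i, alpha_j)/(alpha_j, alpha_j); the resulting 6x6 Cartan matrix is
[[2, -1, 0, 0, -1, 0], [-1, 2, 0, 0, 0, -1], [0, 0, 2, 0, -1, 0], [0, 0, 0, 2, 0, -1], [-1, 0, -2, 0, 2, 0], [0, -1, 0, -1, 0, 2]].
The roots have two lengths (squared-length ratio 2:1); the short ones are alpha_{3}. The associated Dynkin diagram is a chain of 6 nodes with a double edge at one end; the terminal node there is the unique short simple root (B_6), so the type is B_6 (the algebra so(13)).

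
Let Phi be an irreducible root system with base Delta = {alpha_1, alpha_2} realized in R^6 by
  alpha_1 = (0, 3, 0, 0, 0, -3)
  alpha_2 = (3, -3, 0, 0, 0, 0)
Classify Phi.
A_2

Compute the Cartan integers a_ij = 2(alpha_i, alpha_j)/(alpha_j, alpha_j); the resulting 2x2 Cartan matrix is
[[2, -1], [-1, 2]].
All simple roots have the same length, so the diagram is simply laced. The associated Dynkin diagram is a chain of 2 nodes with single edges (A_2), so the type is A_2 (the algebra sl(3)).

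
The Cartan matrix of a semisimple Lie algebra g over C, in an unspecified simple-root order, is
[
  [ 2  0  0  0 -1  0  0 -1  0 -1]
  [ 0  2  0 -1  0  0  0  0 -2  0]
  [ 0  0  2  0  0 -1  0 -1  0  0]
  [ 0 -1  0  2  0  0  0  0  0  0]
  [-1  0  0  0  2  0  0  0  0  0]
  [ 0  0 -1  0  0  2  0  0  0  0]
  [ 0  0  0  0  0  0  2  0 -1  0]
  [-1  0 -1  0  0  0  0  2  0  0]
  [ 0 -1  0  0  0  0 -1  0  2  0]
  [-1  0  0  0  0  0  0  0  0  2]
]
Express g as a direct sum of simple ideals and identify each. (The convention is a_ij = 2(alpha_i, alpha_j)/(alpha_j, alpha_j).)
The diagram associated to this matrix has two connected components: the simple roots {alpha_1, alpha_3, alpha_5, alpha_6, alpha_8, alpha_10} form a chain of 4 nodes with a fork of two nodes at one end (D_6), and {alpha_2, alpha_4, alpha_7, alpha_9} form a chain of 4 nodes with a double edge between the middle two (F_4). A semisimple Lie algebra decomposes uniquely as the direct sum of simple ideals, one per connected component of its Dynkin diagram, so g ≅ D_6 ⊕ F_4 (dimension 66 + 52 = 118).

D_6 + F_4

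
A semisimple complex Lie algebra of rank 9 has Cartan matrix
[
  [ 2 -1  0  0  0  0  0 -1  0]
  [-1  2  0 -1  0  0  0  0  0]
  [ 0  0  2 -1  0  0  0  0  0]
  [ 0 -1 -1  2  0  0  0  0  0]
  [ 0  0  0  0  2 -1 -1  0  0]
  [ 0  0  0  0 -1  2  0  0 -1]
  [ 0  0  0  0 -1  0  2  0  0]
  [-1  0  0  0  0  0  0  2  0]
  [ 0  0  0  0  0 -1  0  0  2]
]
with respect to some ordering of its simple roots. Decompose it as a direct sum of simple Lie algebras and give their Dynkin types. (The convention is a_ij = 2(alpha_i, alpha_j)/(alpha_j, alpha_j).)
A_4 + A_5

The diagram associated to this matrix has two connected components: the simple roots {alpha_5, alpha_6, alpha_7, alpha_9} form a chain of 4 nodes with single edges (A_4), and {alpha_1, alpha_2, alpha_3, alpha_4, alpha_8} form a chain of 5 nodes with single edges (A_5). A semisimple Lie algebra decomposes uniquely as the direct sum of simple ideals, one per connected component of its Dynkin diagram, so g ≅ A_4 ⊕ A_5 (dimension 24 + 35 = 59).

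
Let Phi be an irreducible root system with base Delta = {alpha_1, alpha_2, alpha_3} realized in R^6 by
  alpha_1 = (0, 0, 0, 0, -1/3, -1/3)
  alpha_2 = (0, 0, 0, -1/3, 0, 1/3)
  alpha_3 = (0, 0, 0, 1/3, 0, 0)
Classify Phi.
Compute the Cartan integers a_ij = 2(alpha_i, alpha_j)/(alpha_j, alpha_j); the resulting 3x3 Cartan matrix is
[[2, -1, 0], [-1, 2, -2], [0, -1, 2]].
The roots have two lengths (squared-length ratio 2:1); the short ones are alpha_{3}. The associated Dynkin diagram is a chain of 3 nodes with a double edge at one end; the terminal node there is the unique short simple root (B_3), so the type is B_3 (the algebra so(7)).

B3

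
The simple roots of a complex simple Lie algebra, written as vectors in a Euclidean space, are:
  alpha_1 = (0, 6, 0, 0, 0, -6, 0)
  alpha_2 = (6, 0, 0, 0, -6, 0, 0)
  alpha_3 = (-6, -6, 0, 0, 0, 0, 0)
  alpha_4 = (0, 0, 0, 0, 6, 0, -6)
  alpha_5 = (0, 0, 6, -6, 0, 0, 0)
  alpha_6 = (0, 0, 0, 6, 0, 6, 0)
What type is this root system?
Compute the Cartan integers a_ij = 2(alpha_i, alpha_j)/(alpha_j, alpha_j); the resulting 6x6 Cartan matrix is
[[2, 0, -1, 0, 0, -1], [0, 2, -1, -1, 0, 0], [-1, -1, 2, 0, 0, 0], [0, -1, 0, 2, 0, 0], [0, 0, 0, 0, 2, -1], [-1, 0, 0, 0, -1, 2]].
All simple roots have the same length, so the diagram is simply laced. The associated Dynkin diagram is a chain of 6 nodes with single edges (A_6), so the type is A_6 (the algebra sl(7)).

type A_6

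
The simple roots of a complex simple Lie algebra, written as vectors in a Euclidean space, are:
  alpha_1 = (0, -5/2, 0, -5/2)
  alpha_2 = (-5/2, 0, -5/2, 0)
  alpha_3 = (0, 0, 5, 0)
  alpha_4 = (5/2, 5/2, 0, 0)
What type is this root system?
C_4 (sp(8))

Compute the Cartan integers a_ij = 2(alpha_i, alpha_j)/(alpha_j, alpha_j); the resulting 4x4 Cartan matrix is
[[2, 0, 0, -1], [0, 2, -1, -1], [0, -2, 2, 0], [-1, -1, 0, 2]].
The roots have two lengths (squared-length ratio 2:1); the short ones are alpha_{1,2,4}. The associated Dynkin diagram is a chain of 4 nodes with a double edge at one end; the terminal node there is the unique long simple root (C_4), so the type is C_4 (the algebra sp(8)).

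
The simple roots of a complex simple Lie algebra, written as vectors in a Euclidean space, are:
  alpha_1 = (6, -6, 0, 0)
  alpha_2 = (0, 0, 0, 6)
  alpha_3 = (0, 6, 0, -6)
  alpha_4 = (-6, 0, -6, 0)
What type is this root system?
B_4

Compute the Cartan integers a_ij = 2(alpha_i, alpha_j)/(alpha_j, alpha_j); the resulting 4x4 Cartan matrix is
[[2, 0, -1, -1], [0, 2, -1, 0], [-1, -2, 2, 0], [-1, 0, 0, 2]].
The roots have two lengths (squared-length ratio 2:1); the short ones are alpha_{2}. The associated Dynkin diagram is a chain of 4 nodes with a double edge at one end; the terminal node there is the unique short simple root (B_4), so the type is B_4 (the algebra so(9)).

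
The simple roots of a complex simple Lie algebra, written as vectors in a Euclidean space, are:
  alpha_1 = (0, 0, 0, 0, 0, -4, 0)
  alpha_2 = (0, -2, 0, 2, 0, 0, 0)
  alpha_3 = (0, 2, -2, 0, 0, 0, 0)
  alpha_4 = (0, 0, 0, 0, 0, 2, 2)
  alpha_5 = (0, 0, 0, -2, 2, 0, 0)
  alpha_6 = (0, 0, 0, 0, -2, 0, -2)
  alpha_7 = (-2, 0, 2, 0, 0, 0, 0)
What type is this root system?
Compute the Cartan integers a_ij = 2(alpha_i, alpha_j)/(alpha_j, alpha_j); the resulting 7x7 Cartan matrix is
[[2, 0, 0, -2, 0, 0, 0], [0, 2, -1, 0, -1, 0, 0], [0, -1, 2, 0, 0, 0, -1], [-1, 0, 0, 2, 0, -1, 0], [0, -1, 0, 0, 2, -1, 0], [0, 0, 0, -1, -1, 2, 0], [0, 0, -1, 0, 0, 0, 2]].
The roots have two lengths (squared-length ratio 2:1); the short ones are alpha_{2,3,4,5,6,7}. The associated Dynkin diagram is a chain of 7 nodes with a double edge at one end; the terminal node there is the unique long simple root (C_7), so the type is C_7 (the algebra sp(14)).

C_7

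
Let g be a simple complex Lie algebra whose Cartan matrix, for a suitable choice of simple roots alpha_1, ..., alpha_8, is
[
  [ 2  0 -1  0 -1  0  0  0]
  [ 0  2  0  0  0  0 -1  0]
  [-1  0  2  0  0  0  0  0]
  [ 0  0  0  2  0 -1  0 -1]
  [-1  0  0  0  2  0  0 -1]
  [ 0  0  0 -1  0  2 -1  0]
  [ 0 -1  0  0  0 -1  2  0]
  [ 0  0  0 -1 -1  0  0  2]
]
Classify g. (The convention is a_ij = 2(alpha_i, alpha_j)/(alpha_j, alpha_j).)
The matrix has rank 8 with 2's on the diagonal. Reading the off-diagonal entries as Dynkin edges (a single edge where a_ij = a_ji = -1; a double or triple edge where a_ij * a_ji = 2 or 3), the diagram is a chain of 8 nodes with single edges (A_8). One simple-root ordering that puts it in standard form is (alpha_3, alpha_1, alpha_5, alpha_8, alpha_4, alpha_6, alpha_7, alpha_2). So the algebra is type A_8, i.e. sl(9).

A8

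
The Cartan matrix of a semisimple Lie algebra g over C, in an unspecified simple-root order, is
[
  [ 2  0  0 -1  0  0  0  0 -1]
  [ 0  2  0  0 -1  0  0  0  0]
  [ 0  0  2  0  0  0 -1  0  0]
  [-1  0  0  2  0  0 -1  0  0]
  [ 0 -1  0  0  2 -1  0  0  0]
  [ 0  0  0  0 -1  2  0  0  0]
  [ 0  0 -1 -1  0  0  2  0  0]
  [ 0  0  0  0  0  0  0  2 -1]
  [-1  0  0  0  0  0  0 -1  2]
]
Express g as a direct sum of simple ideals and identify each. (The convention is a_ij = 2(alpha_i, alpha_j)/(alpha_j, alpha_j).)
type A_3 + type A_6

The diagram associated to this matrix has two connected components: the simple roots {alpha_2, alpha_5, alpha_6} form a chain of 3 nodes with single edges (A_3), and {alpha_1, alpha_3, alpha_4, alpha_7, alpha_8, alpha_9} form a chain of 6 nodes with single edges (A_6). A semisimple Lie algebra decomposes uniquely as the direct sum of simple ideals, one per connected component of its Dynkin diagram, so g ≅ A_3 ⊕ A_6 (dimension 15 + 48 = 63).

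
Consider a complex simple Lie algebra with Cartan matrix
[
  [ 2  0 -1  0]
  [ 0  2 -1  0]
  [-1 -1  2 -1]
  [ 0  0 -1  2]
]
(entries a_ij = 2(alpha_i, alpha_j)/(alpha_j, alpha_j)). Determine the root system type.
D_4

The matrix has rank 4 with 2's on the diagonal. Reading the off-diagonal entries as Dynkin edges (a single edge where a_ij = a_ji = -1; a double or triple edge where a_ij * a_ji = 2 or 3), the diagram is a chain of 2 nodes with a fork of two nodes at one end (D_4). One simple-root ordering that puts it in standard form is (alpha_4, alpha_3, alpha_2, alpha_1). So the algebra is type D_4, i.e. so(8).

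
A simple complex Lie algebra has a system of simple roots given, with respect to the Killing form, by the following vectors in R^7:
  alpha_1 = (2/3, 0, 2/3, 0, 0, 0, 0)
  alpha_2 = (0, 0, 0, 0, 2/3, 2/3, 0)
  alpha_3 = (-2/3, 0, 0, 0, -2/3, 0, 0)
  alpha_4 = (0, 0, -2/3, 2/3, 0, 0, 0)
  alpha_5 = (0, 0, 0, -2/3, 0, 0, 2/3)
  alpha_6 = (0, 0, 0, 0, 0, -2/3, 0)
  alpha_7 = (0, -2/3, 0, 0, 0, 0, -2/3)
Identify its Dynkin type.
B_7

Compute the Cartan integers a_ij = 2(alpha_i, alpha_j)/(alpha_j, alpha_j); the resulting 7x7 Cartan matrix is
[[2, 0, -1, -1, 0, 0, 0], [0, 2, -1, 0, 0, -2, 0], [-1, -1, 2, 0, 0, 0, 0], [-1, 0, 0, 2, -1, 0, 0], [0, 0, 0, -1, 2, 0, -1], [0, -1, 0, 0, 0, 2, 0], [0, 0, 0, 0, -1, 0, 2]].
The roots have two lengths (squared-length ratio 2:1); the short ones are alpha_{6}. The associated Dynkin diagram is a chain of 7 nodes with a double edge at one end; the terminal node there is the unique short simple root (B_7), so the type is B_7 (the algebra so(15)).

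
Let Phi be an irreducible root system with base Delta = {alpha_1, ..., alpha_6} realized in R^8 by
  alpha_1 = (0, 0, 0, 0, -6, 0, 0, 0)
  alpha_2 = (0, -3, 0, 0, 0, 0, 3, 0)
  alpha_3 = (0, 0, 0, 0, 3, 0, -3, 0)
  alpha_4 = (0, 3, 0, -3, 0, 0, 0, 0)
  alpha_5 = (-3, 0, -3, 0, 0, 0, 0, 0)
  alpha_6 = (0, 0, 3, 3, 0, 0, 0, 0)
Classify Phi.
Compute the Cartan integers a_ij = 2(alpha_i, alpha_j)/(alpha_j, alpha_j); the resulting 6x6 Cartan matrix is
[[2, 0, -2, 0, 0, 0], [0, 2, -1, -1, 0, 0], [-1, -1, 2, 0, 0, 0], [0, -1, 0, 2, 0, -1], [0, 0, 0, 0, 2, -1], [0, 0, 0, -1, -1, 2]].
The roots have two lengths (squared-length ratio 2:1); the short ones are alpha_{2,3,4,5,6}. The associated Dynkin diagram is a chain of 6 nodes with a double edge at one end; the terminal node there is the unique long simple root (C_6), so the type is C_6 (the algebra sp(12)).

C_6 (sp(12))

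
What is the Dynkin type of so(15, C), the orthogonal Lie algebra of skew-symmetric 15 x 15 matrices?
This is so(15) with 15 odd, which has dimension 15(15-1)/2 = 105 and rank (15-1)/2 = 7. In the classification of classical Lie algebras, the orthogonal algebra so(2n+1) in an odd number of variables has type B_n; here n = 7, so the Dynkin diagram is a chain of 7 nodes with a double edge at one end; the terminal node there is the unique short simple root (B_7). Hence the type is B_7.

B_7 (so(15))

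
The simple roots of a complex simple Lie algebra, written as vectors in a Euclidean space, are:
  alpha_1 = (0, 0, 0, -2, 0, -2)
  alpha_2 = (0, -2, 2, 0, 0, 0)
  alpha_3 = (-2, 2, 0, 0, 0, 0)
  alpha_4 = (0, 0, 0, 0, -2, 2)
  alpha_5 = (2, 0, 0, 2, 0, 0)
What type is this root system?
Compute the Cartan integers a_ij = 2(alpha_i, alpha_j)/(alpha_j, alpha_j); the resulting 5x5 Cartan matrix is
[[2, 0, 0, -1, -1], [0, 2, -1, 0, 0], [0, -1, 2, 0, -1], [-1, 0, 0, 2, 0], [-1, 0, -1, 0, 2]].
All simple roots have the same length, so the diagram is simply laced. The associated Dynkin diagram is a chain of 5 nodes with single edges (A_5), so the type is A_5 (the algebra sl(6)).

type A_5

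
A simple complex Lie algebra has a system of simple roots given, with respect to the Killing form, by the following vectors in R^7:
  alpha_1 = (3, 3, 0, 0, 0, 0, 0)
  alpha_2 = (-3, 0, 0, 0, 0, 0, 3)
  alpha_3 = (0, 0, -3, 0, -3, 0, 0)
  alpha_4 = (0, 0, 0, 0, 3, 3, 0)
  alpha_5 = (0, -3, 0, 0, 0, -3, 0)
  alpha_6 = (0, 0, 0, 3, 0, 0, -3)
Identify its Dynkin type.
Compute the Cartan integers a_ij = 2(alpha_i, alpha_j)/(alpha_j, alpha_j); the resulting 6x6 Cartan matrix is
[[2, -1, 0, 0, -1, 0], [-1, 2, 0, 0, 0, -1], [0, 0, 2, -1, 0, 0], [0, 0, -1, 2, -1, 0], [-1, 0, 0, -1, 2, 0], [0, -1, 0, 0, 0, 2]].
All simple roots have the same length, so the diagram is simply laced. The associated Dynkin diagram is a chain of 6 nodes with single edges (A_6), so the type is A_6 (the algebra sl(7)).

type A_6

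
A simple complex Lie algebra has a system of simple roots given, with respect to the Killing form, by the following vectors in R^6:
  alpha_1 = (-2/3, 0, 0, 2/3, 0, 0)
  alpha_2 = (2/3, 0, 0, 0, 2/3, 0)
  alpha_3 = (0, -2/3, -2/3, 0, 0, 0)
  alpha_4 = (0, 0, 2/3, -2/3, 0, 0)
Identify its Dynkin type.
A4

Compute the Cartan integers a_ij = 2(alpha_i, alpha_j)/(alpha_j, alpha_j); the resulting 4x4 Cartan matrix is
[[2, -1, 0, -1], [-1, 2, 0, 0], [0, 0, 2, -1], [-1, 0, -1, 2]].
All simple roots have the same length, so the diagram is simply laced. The associated Dynkin diagram is a chain of 4 nodes with single edges (A_4), so the type is A_4 (the algebra sl(5)).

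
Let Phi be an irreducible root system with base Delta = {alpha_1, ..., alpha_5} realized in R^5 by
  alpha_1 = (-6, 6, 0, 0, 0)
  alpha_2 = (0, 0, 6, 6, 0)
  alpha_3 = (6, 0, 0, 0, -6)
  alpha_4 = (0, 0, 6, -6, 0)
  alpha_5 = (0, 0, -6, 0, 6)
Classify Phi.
type D_5

Compute the Cartan integers a_ij = 2(alpha_i, alpha_j)/(alpha_j, alpha_j); the resulting 5x5 Cartan matrix is
[[2, 0, -1, 0, 0], [0, 2, 0, 0, -1], [-1, 0, 2, 0, -1], [0, 0, 0, 2, -1], [0, -1, -1, -1, 2]].
All simple roots have the same length, so the diagram is simply laced. The associated Dynkin diagram is a chain of 3 nodes with a fork of two nodes at one end (D_5), so the type is D_5 (the algebra so(10)).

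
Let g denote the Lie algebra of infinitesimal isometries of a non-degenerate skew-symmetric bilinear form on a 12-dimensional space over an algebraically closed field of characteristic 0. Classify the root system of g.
This is sp(12), which has dimension 12(12+1)/2 = 78 and rank 12/2 = 6. In the classification of classical Lie algebras, the symplectic algebra sp(2n) has type C_n; here n = 6, so the Dynkin diagram is a chain of 6 nodes with a double edge at one end; the terminal node there is the unique long simple root (C_6). Hence the type is C_6.

C_6 (sp(12))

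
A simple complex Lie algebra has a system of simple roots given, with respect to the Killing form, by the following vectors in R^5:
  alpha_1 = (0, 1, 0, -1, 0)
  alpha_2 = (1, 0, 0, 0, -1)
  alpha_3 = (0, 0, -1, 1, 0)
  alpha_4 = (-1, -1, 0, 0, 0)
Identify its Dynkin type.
Compute the Cartan integers a_ij = 2(alpha_i, alpha_j)/(alpha_j, alpha_j); the resulting 4x4 Cartan matrix is
[[2, 0, -1, -1], [0, 2, 0, -1], [-1, 0, 2, 0], [-1, -1, 0, 2]].
All simple roots have the same length, so the diagram is simply laced. The associated Dynkin diagram is a chain of 4 nodes with single edges (A_4), so the type is A_4 (the algebra sl(5)).

A4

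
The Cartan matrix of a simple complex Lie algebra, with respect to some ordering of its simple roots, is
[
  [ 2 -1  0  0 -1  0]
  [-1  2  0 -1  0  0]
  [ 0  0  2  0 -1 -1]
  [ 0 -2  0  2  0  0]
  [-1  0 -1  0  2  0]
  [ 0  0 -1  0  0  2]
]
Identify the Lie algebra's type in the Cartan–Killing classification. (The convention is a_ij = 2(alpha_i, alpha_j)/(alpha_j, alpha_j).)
The matrix has rank 6 with 2's on the diagonal. Reading the off-diagonal entries as Dynkin edges (a single edge where a_ij = a_ji = -1; a double or triple edge where a_ij * a_ji = 2 or 3), the diagram is a chain of 6 nodes with a double edge at one end; the terminal node there is the unique long simple root (C_6). One simple-root ordering that puts it in standard form is (alpha_6, alpha_3, alpha_5, alpha_1, alpha_2, alpha_4). So the algebra is type C_6, i.e. sp(12).

type C_6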